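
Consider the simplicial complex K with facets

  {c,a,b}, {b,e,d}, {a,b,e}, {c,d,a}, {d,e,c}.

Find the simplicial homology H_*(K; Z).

H_0 = Z,  H_1 = Z,  H_2 = 0.

Order the vertices as a < b < c < d < e. Listing each simplex with vertices in this order, K has dimension 2 with simplices:

  0-simplices (5): a, b, c, d, e
  1-simplices (10): ab, ac, ad, ae, bc, bd, be, cd, ce, de
  2-simplices (5): abc, abe, acd, bde, cde

Hence C_0 ≅ Z^5, C_1 ≅ Z^10, C_2 ≅ Z^5.

Boundary ∂_1: C_1 → C_0 is given by ∂[p,q] = [q] − [p]. For instance
  ∂ae = e − a.
As a 5×10 matrix over Z this has rank 4, with invariant factors (1,1,1,1).

∂_2: C_2 → C_1 sends each 2-simplex [p,q,r] to [q,r] − [p,r] + [p,q]. For instance
  ∂bde = de − be + bd,
  ∂cde = de − ce + cd.
This gives a 10×5 integer matrix of rank 5; reducing to Smith normal form yields diagonal entries (1,1,1,1,1).

Now H_k = ker ∂_k / im ∂_{k+1}, so:

  H_0: rank C_0 − rank ∂_1 = 5 − 4 = 1, and the invariant factors of ∂_1 are all 1, so H_0 = Z.
  H_1: rank ker ∂_1 − rank ∂_2 = (10 − 4) − 5 = 1, and the invariant factors of ∂_2 are all 1, so H_1 = Z.
  H_2: rank ker ∂_2 − rank ∂_3 = (5 − 5) − 0 = 0, and there is no ∂_3, so H_2 = 0.

(K is a triangulation of the Möbius band.)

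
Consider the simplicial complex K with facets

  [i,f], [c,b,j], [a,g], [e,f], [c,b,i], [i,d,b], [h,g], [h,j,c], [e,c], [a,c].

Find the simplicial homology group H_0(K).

H_0 = Z.

K has 10 vertices, 15 edges, 4 triangles.
rank ∂_0 = 0, rank ∂_1 = 9 ⇒ b_0 = 10 − 0 − 9 = 1; all invariant factors of ∂_1 are 1 so no torsion. So H_0 = Z.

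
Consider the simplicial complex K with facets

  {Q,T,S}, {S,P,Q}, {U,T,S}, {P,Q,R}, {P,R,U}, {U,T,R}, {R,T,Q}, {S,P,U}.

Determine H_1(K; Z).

Order the vertices as P < Q < R < S < T < U. Listing each simplex with vertices in this order, K has dimension 2 with simplices:

  0-simplices (6): P, Q, R, S, T, U
  1-simplices (12): PQ, PR, PS, PU, QR, QS, QT, RT, RU, ST, SU, TU
  2-simplices (8): PQR, PQS, PRU, PSU, QRT, QST, RTU, STU

so the chain groups are C_0 ≅ Z^6, C_1 ≅ Z^12, C_2 ≅ Z^8.

∂_1: C_1 → C_0 is given by ∂[p,q] = [q] − [p].
The resulting 6×12 matrix has rank 5, and its Smith normal form has invariant factors (1,1,1,1,1).

The boundary map ∂_2: C_2 → C_1 maps a triangle to the signed sum of its edges. For instance
  ∂STU = TU − SU + ST,
  ∂RTU = TU − RU + RT.
This gives a 12×8 integer matrix of rank 7; reducing to Smith normal form yields diagonal entries (1,1,1,1,1,1,1).

Computing H_k = (kernel of ∂_k) / (image of ∂_{k+1}):

  H_1: rank ker ∂_1 − rank ∂_2 = (12 − 5) − 7 = 0, and the invariant factors of ∂_2 are all 1, so H_1 = 0.

(K is a triangulation of the 2-sphere S^2.)

H_1 ≅ 0.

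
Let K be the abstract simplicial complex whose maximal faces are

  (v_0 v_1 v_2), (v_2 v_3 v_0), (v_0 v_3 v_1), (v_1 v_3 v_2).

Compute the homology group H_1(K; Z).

Fix the vertex order v_0 < v_1 < v_2 < v_3 and write every simplex with vertices in increasing order. Then dim K = 2 and the simplices of K are:

  0-simplices (4): [v_0], [v_1], [v_2], [v_3]
  1-simplices (6): [v_0,v_1], [v_0,v_2], [v_0,v_3], [v_1,v_2], [v_1,v_3], [v_2,v_3]
  2-simplices (4): [v_0,v_1,v_2], [v_0,v_1,v_3], [v_0,v_2,v_3], [v_1,v_2,v_3]

Hence C_0 ≅ Z^4, C_1 ≅ Z^6, C_2 ≅ Z^4.

The boundary map ∂_1: C_1 → C_0 is given by ∂[p,q] = [q] − [p]. For instance
  ∂[v_1,v_3] = [v_3] − [v_1].
The resulting 4×6 matrix has rank 3, and its Smith normal form has invariant factors (1,1,1).

Boundary ∂_2: C_2 → C_1 acts by ∂[p,q,r] = [q,r] − [p,r] + [p,q]. For instance
  ∂[v_0,v_2,v_3] = [v_2,v_3] − [v_0,v_3] + [v_0,v_2],
  ∂[v_0,v_1,v_2] = [v_1,v_2] − [v_0,v_2] + [v_0,v_1].
The resulting 6×4 matrix has rank 3, and its Smith normal form has invariant factors (1,1,1).

Reading off H_k = ker ∂_k / im ∂_{k+1}:

  H_1: rank ker ∂_1 − rank ∂_2 = (6 − 3) − 3 = 0, and the invariant factors of ∂_2 are all 1, so H_1 ≅ 0.

(K is a triangulation of the 2-sphere S^2.)

H_1 = 0.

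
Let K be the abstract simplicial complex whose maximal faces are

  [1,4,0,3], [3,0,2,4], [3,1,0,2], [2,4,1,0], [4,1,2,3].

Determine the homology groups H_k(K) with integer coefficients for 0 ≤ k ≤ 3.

H_0 ≅ Z,  H_1 = 0,  H_2 = 0,  H_3 ≅ Z.

Order the vertices as 0 < 1 < 2 < 3 < 4. Listing each simplex with vertices in this order, K has dimension 3 with simplices:

  0-simplices (5): [0], [1], [2], [3], [4]
  1-simplices (10): [0,1], [0,2], [0,3], [0,4], [1,2], [1,3], [1,4], [2,3], [2,4], [3,4]
  2-simplices (10): [0,1,2], [0,1,3], [0,1,4], [0,2,3], [0,2,4], [0,3,4], [1,2,3], [1,2,4], [1,3,4], [2,3,4]
  3-simplices (5): [0,1,2,3], [0,1,2,4], [0,1,3,4], [0,2,3,4], [1,2,3,4]

Hence C_0 ≅ Z^5, C_1 ≅ Z^10, C_2 ≅ Z^10, C_3 ≅ Z^5.

The boundary map ∂_1: C_1 → C_0 maps an edge to its endpoints' difference, ∂[p,q] = q − p. For instance
  ∂[0,4] = [4] − [0].
As a 5×10 matrix over Z this has rank 4, with invariant factors (1,1,1,1).

∂_2: C_2 → C_1 sends each 2-simplex [p,q,r] to [q,r] − [p,r] + [p,q]. For instance
  ∂[0,2,4] = [2,4] − [0,4] + [0,2],
  ∂[0,1,2] = [1,2] − [0,2] + [0,1].
The resulting 10×10 matrix has rank 6, and its Smith normal form has invariant factors (1,1,1,1,1,1).

The boundary map ∂_3: C_3 → C_2 sends each 3-simplex σ to the alternating sum Σ_i (−1)^i (σ with its i-th vertex removed). For instance
  ∂[0,1,2,4] = [1,2,4] − [0,2,4] + [0,1,4] − [0,1,2],
  ∂[0,2,3,4] = [2,3,4] − [0,3,4] + [0,2,4] − [0,2,3].
As a 10×5 matrix over Z this has rank 4, with invariant factors (1,1,1,1).

From H_k ≅ ker(∂_k) / im(∂_{k+1}) we obtain:

  H_0: rank C_0 − rank ∂_1 = 5 − 4 = 1, and the invariant factors of ∂_1 are all 1, so H_0 ≅ Z.
  H_1: rank ker ∂_1 − rank ∂_2 = (10 − 4) − 6 = 0, and the invariant factors of ∂_2 are all 1, so H_1 ≅ 0.
  H_2: rank ker ∂_2 − rank ∂_3 = (10 − 6) − 4 = 0, and the invariant factors of ∂_3 are all 1, so H_2 ≅ 0.
  H_3: rank ker ∂_3 − rank ∂_4 = (5 − 4) − 0 = 1, and there is no ∂_4, so H_3 ≅ Z.

As a check, the Euler characteristic is 5 − 10 + 10 − 5 = 0, which agrees with 1 − 0 + 0 − 1 = 0.
(K is a triangulation of the 3-sphere S^3.)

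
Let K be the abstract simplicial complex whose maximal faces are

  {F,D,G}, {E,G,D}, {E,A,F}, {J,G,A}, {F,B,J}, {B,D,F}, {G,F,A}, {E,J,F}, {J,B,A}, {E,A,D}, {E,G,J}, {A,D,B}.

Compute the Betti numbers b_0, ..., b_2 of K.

Order the vertices as A < B < D < E < F < G < J. Listing each simplex with vertices in this order, K has dimension 2 with simplices:

  0-simplices (7): A, B, D, E, F, G, J
  1-simplices (18): AB, AD, AE, AF, AG, AJ, BD, BF, BJ, DE, DF, DG, EF, EG, EJ, FG, FJ, GJ
  2-simplices (12): ABD, ABJ, ADE, AEF, AFG, AGJ, BDF, BFJ, DEG, DFG, EFJ, EGJ

so the chain groups are C_0 ≅ Z^7, C_1 ≅ Z^18, C_2 ≅ Z^12.

The boundary map ∂_1: C_1 → C_0 is given by ∂[p,q] = [q] − [p].
The 7×18 boundary matrix has rank 6 and Smith normal form diag(1,1,1,1,1,1).

Boundary ∂_2: C_2 → C_1 maps a triangle to the signed sum of its edges. For instance
  ∂EGJ = GJ − EJ + EG,
  ∂ADE = DE − AE + AD.
As a 18×12 matrix over Z this has rank 12, with invariant factors (1,1,1,1,1,1,1,1,1,1,1,2).

Computing H_k = (kernel of ∂_k) / (image of ∂_{k+1}):

  H_0: rank C_0 − rank ∂_1 = 7 − 6 = 1, and the invariant factors of ∂_1 are all 1, so H_0 = Z.
  H_1: rank ker ∂_1 − rank ∂_2 = (18 − 6) − 12 = 0, and ∂_2 has invariant factor 2 > 1, so H_1 = Z/2.
  H_2: rank ker ∂_2 − rank ∂_3 = (12 − 12) − 0 = 0, and there is no ∂_3, so H_2 = 0.

Hence the Betti numbers are b_0 = 1, b_1 = 0, b_2 = 0.

b_0 = 1, b_1 = 0, b_2 = 0.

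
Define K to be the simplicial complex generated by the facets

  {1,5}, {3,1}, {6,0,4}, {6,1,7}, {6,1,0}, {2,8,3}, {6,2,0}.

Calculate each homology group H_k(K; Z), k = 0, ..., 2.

H_0 ≅ Z,  H_1 ≅ Z,  H_2 = 0.

Take the total order 0 < 1 < 2 < 3 < 4 < 5 < 6 < 7 < 8 on the vertex set. Then K (dimension 2) consists of the simplices:

  0-simplices (9): [0], [1], [2], [3], [4], [5], [6], [7], [8]
  1-simplices (14): [0,1], [0,2], [0,4], [0,6], [1,3], [1,5], [1,6], [1,7], [2,3], [2,6], [2,8], [3,8], [4,6], [6,7]
  2-simplices (5): [0,1,6], [0,2,6], [0,4,6], [1,6,7], [2,3,8]

so the chain groups are C_0 ≅ Z^9, C_1 ≅ Z^14, C_2 ≅ Z^5.

The boundary map ∂_1: C_1 → C_0 maps an edge to its endpoints' difference, ∂[p,q] = q − p. For instance
  ∂[0,1] = [1] − [0].
As a 9×14 matrix over Z this has rank 8, with invariant factors (1,1,1,1,1,1,1,1).

The boundary map ∂_2: C_2 → C_1 maps a triangle to the signed sum of its edges. For instance
  ∂[1,6,7] = [6,7] − [1,7] + [1,6],
  ∂[0,2,6] = [2,6] − [0,6] + [0,2].
This gives a 14×5 integer matrix of rank 5; reducing to Smith normal form yields diagonal entries (1,1,1,1,1).

Now H_k = ker ∂_k / im ∂_{k+1}, so:

  H_0: rank C_0 − rank ∂_1 = 9 − 8 = 1, and the invariant factors of ∂_1 are all 1, so H_0 ≅ Z.
  H_1: rank ker ∂_1 − rank ∂_2 = (14 − 8) − 5 = 1, and the invariant factors of ∂_2 are all 1, so H_1 ≅ Z.
  H_2: rank ker ∂_2 − rank ∂_3 = (5 − 5) − 0 = 0, and there is no ∂_3, so H_2 ≅ 0.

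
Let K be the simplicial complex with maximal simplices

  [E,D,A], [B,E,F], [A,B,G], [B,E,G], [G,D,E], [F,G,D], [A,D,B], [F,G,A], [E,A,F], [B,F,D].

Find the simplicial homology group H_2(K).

K has 6 vertices, 15 edges, 10 triangles.
rank ∂_2 = 10, rank ∂_3 = 0 ⇒ b_2 = 10 − 10 − 0 = 0. So H_2 ≅ 0.

H_2 ≅ 0.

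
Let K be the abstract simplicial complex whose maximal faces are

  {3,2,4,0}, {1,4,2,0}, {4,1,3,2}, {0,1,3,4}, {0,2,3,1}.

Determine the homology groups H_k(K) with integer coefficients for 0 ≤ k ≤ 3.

Take the total order 0 < 1 < 2 < 3 < 4 on the vertex set. Then K (dimension 3) consists of the simplices:

  0-simplices (5): [0], [1], [2], [3], [4]
  1-simplices (10): [0,1], [0,2], [0,3], [0,4], [1,2], [1,3], [1,4], [2,3], [2,4], [3,4]
  2-simplices (10): [0,1,2], [0,1,3], [0,1,4], [0,2,3], [0,2,4], [0,3,4], [1,2,3], [1,2,4], [1,3,4], [2,3,4]
  3-simplices (5): [0,1,2,3], [0,1,2,4], [0,1,3,4], [0,2,3,4], [1,2,3,4]

so the chain groups are C_0 ≅ Z^5, C_1 ≅ Z^10, C_2 ≅ Z^10, C_3 ≅ Z^5.

∂_1: C_1 → C_0 maps an edge to its endpoints' difference, ∂[p,q] = q − p. For instance
  ∂[2,3] = [3] − [2].
The resulting 5×10 matrix has rank 4, and its Smith normal form has invariant factors (1,1,1,1).

∂_2: C_2 → C_1 acts by ∂[p,q,r] = [q,r] − [p,r] + [p,q]. For instance
  ∂[0,1,2] = [1,2] − [0,2] + [0,1],
  ∂[0,1,4] = [1,4] − [0,4] + [0,1].
As a 10×10 matrix over Z this has rank 6, with invariant factors (1,1,1,1,1,1).

The boundary map ∂_3: C_3 → C_2 sends each 3-simplex σ to the alternating sum Σ_i (−1)^i (σ with its i-th vertex removed). For instance
  ∂[0,1,2,4] = [1,2,4] − [0,2,4] + [0,1,4] − [0,1,2],
  ∂[0,1,2,3] = [1,2,3] − [0,2,3] + [0,1,3] − [0,1,2].
As a 10×5 matrix over Z this has rank 4, with invariant factors (1,1,1,1).

From H_k ≅ ker(∂_k) / im(∂_{k+1}) we obtain:

  H_0: rank C_0 − rank ∂_1 = 5 − 4 = 1, and the invariant factors of ∂_1 are all 1, so H_0 = Z.
  H_1: rank ker ∂_1 − rank ∂_2 = (10 − 4) − 6 = 0, and the invariant factors of ∂_2 are all 1, so H_1 = 0.
  H_2: rank ker ∂_2 − rank ∂_3 = (10 − 6) − 4 = 0, and the invariant factors of ∂_3 are all 1, so H_2 = 0.
  H_3: rank ker ∂_3 − rank ∂_4 = (5 − 4) − 0 = 1, and there is no ∂_4, so H_3 = Z.

(K is a triangulation of the 3-sphere S^3.)

H_0 = Z,  H_1 = 0,  H_2 = 0,  H_3 = Z.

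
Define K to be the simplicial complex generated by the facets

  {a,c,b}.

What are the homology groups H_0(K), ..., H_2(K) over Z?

K has 3 vertices, 3 edges, 1 triangle.
rank ∂_0 = 0, rank ∂_1 = 2 ⇒ b_0 = 3 − 0 − 2 = 1; all invariant factors of ∂_1 are 1 so no torsion. So H_0 = Z.
rank ∂_1 = 2, rank ∂_2 = 1 ⇒ b_1 = 3 − 2 − 1 = 0; all invariant factors of ∂_2 are 1 so no torsion. So H_1 = 0.
rank ∂_2 = 1, rank ∂_3 = 0 ⇒ b_2 = 1 − 1 − 0 = 0. So H_2 = 0.

H_0 = Z,  H_1 = 0,  H_2 = 0.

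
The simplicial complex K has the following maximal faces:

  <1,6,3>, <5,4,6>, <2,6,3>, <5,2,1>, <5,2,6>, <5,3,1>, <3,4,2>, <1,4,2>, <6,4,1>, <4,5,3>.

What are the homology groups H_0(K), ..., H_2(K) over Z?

Order the vertices as 1 < 2 < 3 < 4 < 5 < 6. Listing each simplex with vertices in this order, K has dimension 2 with simplices:

  0-simplices (6): [1], [2], [3], [4], [5], [6]
  1-simplices (15): [1,2], [1,3], [1,4], [1,5], [1,6], [2,3], [2,4], [2,5], [2,6], [3,4], [3,5], [3,6], [4,5], [4,6], [5,6]
  2-simplices (10): [1,2,4], [1,2,5], [1,3,5], [1,3,6], [1,4,6], [2,3,4], [2,3,6], [2,5,6], [3,4,5], [4,5,6]

so the chain groups are C_0 ≅ Z^6, C_1 ≅ Z^15, C_2 ≅ Z^10.

The boundary map ∂_1: C_1 → C_0 maps an edge to its endpoints' difference, ∂[p,q] = q − p.
This gives a 6×15 integer matrix of rank 5; reducing to Smith normal form yields diagonal entries (1,1,1,1,1).

The boundary map ∂_2: C_2 → C_1 sends each 2-simplex [p,q,r] to [q,r] − [p,r] + [p,q]. For instance
  ∂[2,5,6] = [5,6] − [2,6] + [2,5],
  ∂[1,3,6] = [3,6] − [1,6] + [1,3].
The 15×10 boundary matrix has rank 10 and Smith normal form diag(1,1,1,1,1,1,1,1,1,2).

From H_k ≅ ker(∂_k) / im(∂_{k+1}) we obtain:

  H_0: rank C_0 − rank ∂_1 = 6 − 5 = 1, and the invariant factors of ∂_1 are all 1, so H_0 ≅ Z.
  H_1: rank ker ∂_1 − rank ∂_2 = (15 − 5) − 10 = 0, and ∂_2 has invariant factor 2 > 1, so H_1 ≅ Z/2.
  H_2: rank ker ∂_2 − rank ∂_3 = (10 − 10) − 0 = 0, and there is no ∂_3, so H_2 ≅ 0.

As a check, the Euler characteristic is 6 − 15 + 10 = 1, which agrees with 1 − 0 + 0 = 1.

H_0 ≅ Z,  H_1 ≅ Z/2,  H_2 = 0.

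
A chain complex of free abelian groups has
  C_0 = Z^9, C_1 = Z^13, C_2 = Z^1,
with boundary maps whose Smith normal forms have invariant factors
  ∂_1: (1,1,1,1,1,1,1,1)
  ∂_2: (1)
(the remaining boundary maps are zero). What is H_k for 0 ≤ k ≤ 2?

H_0 = Z,  H_1 = Z^4,  H_2 = 0.

H_0: b_0 = 9 − 0 − 8 = 1; torsion from ∂_1 factors > 1: none. So H_0 = Z.
H_1: b_1 = 13 − 8 − 1 = 4; torsion from ∂_2 factors > 1: none. So H_1 = Z^4.
H_2: b_2 = 1 − 1 − 0 = 0; torsion from ∂_3 factors > 1: none. So H_2 = 0.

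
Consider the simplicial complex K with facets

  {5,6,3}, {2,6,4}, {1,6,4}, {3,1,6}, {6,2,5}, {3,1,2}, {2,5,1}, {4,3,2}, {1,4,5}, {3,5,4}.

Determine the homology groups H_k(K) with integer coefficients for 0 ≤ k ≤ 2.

Order the vertices as 1 < 2 < 3 < 4 < 5 < 6. Listing each simplex with vertices in this order, K has dimension 2 with simplices:

  0-simplices (6): [1], [2], [3], [4], [5], [6]
  1-simplices (15): [1,2], [1,3], [1,4], [1,5], [1,6], [2,3], [2,4], [2,5], [2,6], [3,4], [3,5], [3,6], [4,5], [4,6], [5,6]
  2-simplices (10): [1,2,3], [1,2,5], [1,3,6], [1,4,5], [1,4,6], [2,3,4], [2,4,6], [2,5,6], [3,4,5], [3,5,6]

giving chain groups C_0 ≅ Z^6, C_1 ≅ Z^15, C_2 ≅ Z^10.

Boundary ∂_1: C_1 → C_0 is given by ∂[p,q] = [q] − [p]. For instance
  ∂[2,5] = [5] − [2].
The resulting 6×15 matrix has rank 5, and its Smith normal form has invariant factors (1,1,1,1,1).

∂_2: C_2 → C_1 acts by ∂[p,q,r] = [q,r] − [p,r] + [p,q]. For instance
  ∂[1,2,5] = [2,5] − [1,5] + [1,2],
  ∂[1,4,5] = [4,5] − [1,5] + [1,4].
The resulting 15×10 matrix has rank 10, and its Smith normal form has invariant factors (1,1,1,1,1,1,1,1,1,2).

Computing H_k = (kernel of ∂_k) / (image of ∂_{k+1}):

  H_0: rank C_0 − rank ∂_1 = 6 − 5 = 1, and the invariant factors of ∂_1 are all 1, so H_0 = Z.
  H_1: rank ker ∂_1 − rank ∂_2 = (15 − 5) − 10 = 0, and ∂_2 has invariant factor 2 > 1, so H_1 = Z/2Z.
  H_2: rank ker ∂_2 − rank ∂_3 = (10 − 10) − 0 = 0, and there is no ∂_3, so H_2 = 0.

H_0 = Z,  H_1 = Z/2Z,  H_2 = 0.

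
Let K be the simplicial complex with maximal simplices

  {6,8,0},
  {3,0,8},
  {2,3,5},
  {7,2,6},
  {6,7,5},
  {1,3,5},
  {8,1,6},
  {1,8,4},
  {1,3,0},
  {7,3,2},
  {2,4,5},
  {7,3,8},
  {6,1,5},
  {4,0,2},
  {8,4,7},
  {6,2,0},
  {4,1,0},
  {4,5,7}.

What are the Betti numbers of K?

b_0 = 1, b_1 = 1, b_2 = 0.

K has 9 vertices, 27 edges, 18 triangles.
rank ∂_0 = 0, rank ∂_1 = 8 ⇒ b_0 = 9 − 0 − 8 = 1; all invariant factors of ∂_1 are 1 so no torsion. So H_0 = Z.
rank ∂_1 = 8, rank ∂_2 = 18 ⇒ b_1 = 27 − 8 − 18 = 1; ∂_2 has invariant factor(s) [2] giving torsion. So H_1 = Z ⊕ Z/2Z.
rank ∂_2 = 18, rank ∂_3 = 0 ⇒ b_2 = 18 − 18 − 0 = 0. So H_2 = 0.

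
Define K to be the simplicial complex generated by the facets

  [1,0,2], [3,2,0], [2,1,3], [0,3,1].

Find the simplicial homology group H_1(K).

Order the vertices as 0 < 1 < 2 < 3. Listing each simplex with vertices in this order, K has dimension 2 with simplices:

  0-simplices (4): [0], [1], [2], [3]
  1-simplices (6): [0,1], [0,2], [0,3], [1,2], [1,3], [2,3]
  2-simplices (4): [0,1,2], [0,1,3], [0,2,3], [1,2,3]

Hence C_0 ≅ Z^4, C_1 ≅ Z^6, C_2 ≅ Z^4.

The boundary map ∂_1: C_1 → C_0 is given by ∂[p,q] = [q] − [p]. For instance
  ∂[0,2] = [2] − [0].
The 4×6 boundary matrix has rank 3 and Smith normal form diag(1,1,1).

Boundary ∂_2: C_2 → C_1 acts by ∂[p,q,r] = [q,r] − [p,r] + [p,q]. For instance
  ∂[0,1,2] = [1,2] − [0,2] + [0,1],
  ∂[0,2,3] = [2,3] − [0,3] + [0,2].
As a 6×4 matrix over Z this has rank 3, with invariant factors (1,1,1).

Computing H_k = (kernel of ∂_k) / (image of ∂_{k+1}):

  H_1: rank ker ∂_1 − rank ∂_2 = (6 − 3) − 3 = 0, and the invariant factors of ∂_2 are all 1, so H_1 = 0.

H_1 ≅ 0.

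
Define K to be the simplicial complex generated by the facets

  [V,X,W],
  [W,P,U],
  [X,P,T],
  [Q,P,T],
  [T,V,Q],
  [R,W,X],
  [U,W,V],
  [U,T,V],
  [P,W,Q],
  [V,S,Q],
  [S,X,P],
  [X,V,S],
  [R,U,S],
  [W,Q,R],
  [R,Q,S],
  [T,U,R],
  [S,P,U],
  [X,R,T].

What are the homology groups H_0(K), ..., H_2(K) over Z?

Fix the vertex order P < Q < R < S < T < U < V < W < X and write every simplex with vertices in increasing order. Then dim K = 2 and the simplices of K are:

  0-simplices (9): P, Q, R, S, T, U, V, W, X
  1-simplices (27): PQ, PS, PT, PU, PW, PX, QR, QS, QT, QV, QW, RS, RT, RU, RW, RX, SU, SV, SX, TU, TV, TX, UV, UW, VW, VX, WX
  2-simplices (18): PQT, PQW, PSU, PSX, PTX, PUW, QRS, QRW, QSV, QTV, RSU, RTU, RTX, RWX, SVX, TUV, UVW, VWX

giving chain groups C_0 ≅ Z^9, C_1 ≅ Z^27, C_2 ≅ Z^18.

Boundary ∂_1: C_1 → C_0 is given by ∂[p,q] = [q] − [p].
The resulting 9×27 matrix has rank 8, and its Smith normal form has invariant factors (1,1,1,1,1,1,1,1).

The boundary map ∂_2: C_2 → C_1 sends each 2-simplex [p,q,r] to [q,r] − [p,r] + [p,q]. For instance
  ∂QRS = RS − QS + QR,
  ∂SVX = VX − SX + SV.
As a 27×18 matrix over Z this has rank 17, with invariant factors (1,1,1,1,1,1,1,1,1,1,1,1,1,1,1,1,1).

Computing H_k = (kernel of ∂_k) / (image of ∂_{k+1}):

  H_0: rank C_0 − rank ∂_1 = 9 − 8 = 1, and the invariant factors of ∂_1 are all 1, so H_0 ≅ Z.
  H_1: rank ker ∂_1 − rank ∂_2 = (27 − 8) − 17 = 2, and the invariant factors of ∂_2 are all 1, so H_1 ≅ Z^2.
  H_2: rank ker ∂_2 − rank ∂_3 = (18 − 17) − 0 = 1, and there is no ∂_3, so H_2 ≅ Z.

H_0 ≅ Z,  H_1 ≅ Z^2,  H_2 ≅ Z.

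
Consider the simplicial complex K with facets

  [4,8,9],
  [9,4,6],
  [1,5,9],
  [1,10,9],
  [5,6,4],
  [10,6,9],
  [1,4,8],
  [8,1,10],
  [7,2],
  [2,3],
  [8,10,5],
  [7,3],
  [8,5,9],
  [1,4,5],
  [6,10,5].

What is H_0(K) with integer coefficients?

H_0 = Z^2.

Order the vertices as 1 < 2 < 3 < 4 < 5 < 6 < 7 < 8 < 9 < 10. Listing each simplex with vertices in this order, K has dimension 2 with simplices:

  0-simplices (10): [1], [2], [3], [4], [5], [6], [7], [8], [9], [10]
  1-simplices (21): [1,4], [1,5], [1,8], [1,9], [1,10], [2,3], [2,7], [3,7], [4,5], [4,6], [4,8], [4,9], [5,6], [5,8], [5,9], [5,10], [6,9], [6,10], [8,9], [8,10], [9,10]
  2-simplices (12): [1,4,5], [1,4,8], [1,5,9], [1,8,10], [1,9,10], [4,5,6], [4,6,9], [4,8,9], [5,6,10], [5,8,9], [5,8,10], [6,9,10]

giving chain groups C_0 ≅ Z^10, C_1 ≅ Z^21, C_2 ≅ Z^12.

The boundary map ∂_1: C_1 → C_0 sends each edge [p,q] (with p < q) to q − p.
The 10×21 boundary matrix has rank 8 and Smith normal form diag(1,1,1,1,1,1,1,1).

The boundary map ∂_2: C_2 → C_1 maps a triangle to the signed sum of its edges. For instance
  ∂[6,9,10] = [9,10] − [6,10] + [6,9],
  ∂[1,9,10] = [9,10] − [1,10] + [1,9].
The 21×12 boundary matrix has rank 12 and Smith normal form diag(1,1,1,1,1,1,1,1,1,1,1,2).

From H_k ≅ ker(∂_k) / im(∂_{k+1}) we obtain:

  H_0: rank C_0 − rank ∂_1 = 10 − 8 = 2, and the invariant factors of ∂_1 are all 1, so H_0 ≅ Z^2.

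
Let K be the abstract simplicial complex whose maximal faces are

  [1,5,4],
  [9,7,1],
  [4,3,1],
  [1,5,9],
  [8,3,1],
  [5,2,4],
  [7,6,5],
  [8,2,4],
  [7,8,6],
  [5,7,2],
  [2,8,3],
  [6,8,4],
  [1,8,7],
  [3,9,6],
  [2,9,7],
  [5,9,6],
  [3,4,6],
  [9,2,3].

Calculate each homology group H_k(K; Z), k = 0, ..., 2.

K has 9 vertices, 27 edges, 18 triangles.
rank ∂_0 = 0, rank ∂_1 = 8 ⇒ b_0 = 9 − 0 − 8 = 1; all invariant factors of ∂_1 are 1 so no torsion. So H_0 ≅ Z.
rank ∂_1 = 8, rank ∂_2 = 18 ⇒ b_1 = 27 − 8 − 18 = 1; ∂_2 has invariant factor(s) [2] giving torsion. So H_1 ≅ Z ⊕ Z/2Z.
rank ∂_2 = 18, rank ∂_3 = 0 ⇒ b_2 = 18 − 18 − 0 = 0. So H_2 ≅ 0.

H_0 ≅ Z,  H_1 ≅ Z ⊕ Z/2Z,  H_2 = 0.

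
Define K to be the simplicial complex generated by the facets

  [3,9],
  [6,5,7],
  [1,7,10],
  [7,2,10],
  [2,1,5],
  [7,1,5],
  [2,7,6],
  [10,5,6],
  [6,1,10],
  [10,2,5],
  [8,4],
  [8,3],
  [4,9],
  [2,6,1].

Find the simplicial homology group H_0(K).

We work with the vertex ordering 1 < 2 < 3 < 4 < 5 < 6 < 7 < 8 < 9 < 10. The simplices of K, each written with vertices in increasing order, are:

  0-simplices (10): [1], [2], [3], [4], [5], [6], [7], [8], [9], [10]
  1-simplices (19): [1,2], [1,5], [1,6], [1,7], [1,10], [2,5], [2,6], [2,7], [2,10], [3,8], [3,9], [4,8], [4,9], [5,6], [5,7], [5,10], [6,7], [6,10], [7,10]
  2-simplices (10): [1,2,5], [1,2,6], [1,5,7], [1,6,10], [1,7,10], [2,5,10], [2,6,7], [2,7,10], [5,6,7], [5,6,10]

Hence C_0 ≅ Z^10, C_1 ≅ Z^19, C_2 ≅ Z^10.

Boundary ∂_1: C_1 → C_0 maps an edge to its endpoints' difference, ∂[p,q] = q − p. For instance
  ∂[5,6] = [6] − [5].
This gives a 10×19 integer matrix of rank 8; reducing to Smith normal form yields diagonal entries (1,1,1,1,1,1,1,1).

The boundary map ∂_2: C_2 → C_1 sends each 2-simplex [p,q,r] to [q,r] − [p,r] + [p,q]. For instance
  ∂[5,6,7] = [6,7] − [5,7] + [5,6],
  ∂[1,2,6] = [2,6] − [1,6] + [1,2].
As a 19×10 matrix over Z this has rank 10, with invariant factors (1,1,1,1,1,1,1,1,1,2).

Now H_k = ker ∂_k / im ∂_{k+1}, so:

  H_0: rank C_0 − rank ∂_1 = 10 − 8 = 2, and the invariant factors of ∂_1 are all 1, so H_0 = Z^2.

H_0 = Z^2.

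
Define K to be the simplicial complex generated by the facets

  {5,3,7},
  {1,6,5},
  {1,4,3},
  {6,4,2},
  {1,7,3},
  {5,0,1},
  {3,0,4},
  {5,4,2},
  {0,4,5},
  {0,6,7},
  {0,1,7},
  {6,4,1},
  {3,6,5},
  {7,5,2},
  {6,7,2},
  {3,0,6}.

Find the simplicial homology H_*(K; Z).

H_0 ≅ Z,  H_1 ≅ Z^2,  H_2 ≅ Z.

Order the vertices as 0 < 1 < 2 < 3 < 4 < 5 < 6 < 7. Listing each simplex with vertices in this order, K has dimension 2 with simplices:

  0-simplices (8): [0], [1], [2], [3], [4], [5], [6], [7]
  1-simplices (24): (24 of them)
  2-simplices (16): [0,1,5], [0,1,7], [0,3,4], [0,3,6], [0,4,5], [0,6,7], [1,3,4], [1,3,7], [1,4,6], [1,5,6], [2,4,5], [2,4,6], [2,5,7], [2,6,7], [3,5,6], [3,5,7]

giving chain groups C_0 ≅ Z^8, C_1 ≅ Z^24, C_2 ≅ Z^16.

∂_1: C_1 → C_0 is given by ∂[p,q] = [q] − [p].
This gives a 8×24 integer matrix of rank 7; reducing to Smith normal form yields diagonal entries (1,1,1,1,1,1,1).

Boundary ∂_2: C_2 → C_1 sends each 2-simplex [p,q,r] to [q,r] − [p,r] + [p,q]. For instance
  ∂[3,5,6] = [5,6] − [3,6] + [3,5],
  ∂[2,4,5] = [4,5] − [2,5] + [2,4].
The 24×16 boundary matrix has rank 15 and Smith normal form diag(1,1,1,1,1,1,1,1,1,1,1,1,1,1,1).

Now H_k = ker ∂_k / im ∂_{k+1}, so:

  H_0: rank C_0 − rank ∂_1 = 8 − 7 = 1, and the invariant factors of ∂_1 are all 1, so H_0 ≅ Z.
  H_1: rank ker ∂_1 − rank ∂_2 = (24 − 7) − 15 = 2, and the invariant factors of ∂_2 are all 1, so H_1 ≅ Z^2.
  H_2: rank ker ∂_2 − rank ∂_3 = (16 − 15) − 0 = 1, and there is no ∂_3, so H_2 ≅ Z.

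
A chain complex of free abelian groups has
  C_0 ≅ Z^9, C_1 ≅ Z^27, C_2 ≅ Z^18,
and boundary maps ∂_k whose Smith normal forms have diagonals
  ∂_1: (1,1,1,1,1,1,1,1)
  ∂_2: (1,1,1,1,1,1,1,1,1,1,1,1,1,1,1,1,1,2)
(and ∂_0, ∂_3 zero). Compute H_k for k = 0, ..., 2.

H_0: b_0 = 9 − 0 − 8 = 1; torsion from ∂_1 factors > 1: none. So H_0 ≅ Z.
H_1: b_1 = 27 − 8 − 18 = 1; torsion from ∂_2 factors > 1: [2]. So H_1 ≅ Z ⊕ Z/2.
H_2: b_2 = 18 − 18 − 0 = 0; torsion from ∂_3 factors > 1: none. So H_2 ≅ 0.

H_0 ≅ Z,  H_1 ≅ Z ⊕ Z/2,  H_2 = 0.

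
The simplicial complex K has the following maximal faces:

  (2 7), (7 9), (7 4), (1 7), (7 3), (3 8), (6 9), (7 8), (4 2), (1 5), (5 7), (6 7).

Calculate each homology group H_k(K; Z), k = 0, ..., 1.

K has 9 vertices, 12 edges.
rank ∂_0 = 0, rank ∂_1 = 8 ⇒ b_0 = 9 − 0 − 8 = 1; all invariant factors of ∂_1 are 1 so no torsion. So H_0 ≅ Z.
rank ∂_1 = 8, rank ∂_2 = 0 ⇒ b_1 = 12 − 8 − 0 = 4. So H_1 ≅ Z^4.

H_0 = Z,  H_1 = Z^4.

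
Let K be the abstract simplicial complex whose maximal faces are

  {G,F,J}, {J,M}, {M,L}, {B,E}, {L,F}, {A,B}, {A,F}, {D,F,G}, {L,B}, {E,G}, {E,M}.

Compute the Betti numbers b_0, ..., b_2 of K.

Fix the vertex order A < B < D < E < F < G < J < L < M and write every simplex with vertices in increasing order. Then dim K = 2 and the simplices of K are:

  0-simplices (9): A, B, D, E, F, G, J, L, M
  1-simplices (14): AB, AF, BE, BL, DF, DG, EG, EM, FG, FJ, FL, GJ, JM, LM
  2-simplices (2): DFG, FGJ

Hence C_0 ≅ Z^9, C_1 ≅ Z^14, C_2 ≅ Z^2.

∂_1: C_1 → C_0 maps an edge to its endpoints' difference, ∂[p,q] = q − p.
As a 9×14 matrix over Z this has rank 8, with invariant factors (1,1,1,1,1,1,1,1).

The boundary map ∂_2: C_2 → C_1 acts by ∂[p,q,r] = [q,r] − [p,r] + [p,q]. For instance
  ∂DFG = FG − DG + DF,
  ∂FGJ = GJ − FJ + FG.
This gives a 14×2 integer matrix of rank 2; reducing to Smith normal form yields diagonal entries (1,1).

Reading off H_k = ker ∂_k / im ∂_{k+1}:

  H_0: rank C_0 − rank ∂_1 = 9 − 8 = 1, and the invariant factors of ∂_1 are all 1, so H_0 = Z.
  H_1: rank ker ∂_1 − rank ∂_2 = (14 − 8) − 2 = 4, and the invariant factors of ∂_2 are all 1, so H_1 = Z^4.
  H_2: rank ker ∂_2 − rank ∂_3 = (2 − 2) − 0 = 0, and there is no ∂_3, so H_2 = 0.

As a check, the Euler characteristic is 9 − 14 + 2 = -3, which agrees with 1 − 4 + 0 = -3.

Hence the Betti numbers are b_0 = 1, b_1 = 4, b_2 = 0.

b_0 = 1, b_1 = 4, b_2 = 0.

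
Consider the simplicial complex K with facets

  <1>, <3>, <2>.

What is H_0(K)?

Order the vertices as 1 < 2 < 3. Listing each simplex with vertices in this order, K has dimension 0 with simplices:

  0-simplices (3): [1], [2], [3]

so the chain groups are C_0 ≅ Z^3.

Computing H_k = (kernel of ∂_k) / (image of ∂_{k+1}):

  H_0: rank C_0 − rank ∂_1 = 3 − 0 = 3, and there is no ∂_1, so H_0 ≅ Z^3.

H_0 ≅ Z^3.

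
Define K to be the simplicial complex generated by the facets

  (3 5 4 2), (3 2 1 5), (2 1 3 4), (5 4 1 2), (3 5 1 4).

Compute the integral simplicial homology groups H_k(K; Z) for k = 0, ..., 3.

Order the vertices as 1 < 2 < 3 < 4 < 5. Listing each simplex with vertices in this order, K has dimension 3 with simplices:

  0-simplices (5): [1], [2], [3], [4], [5]
  1-simplices (10): [1,2], [1,3], [1,4], [1,5], [2,3], [2,4], [2,5], [3,4], [3,5], [4,5]
  2-simplices (10): [1,2,3], [1,2,4], [1,2,5], [1,3,4], [1,3,5], [1,4,5], [2,3,4], [2,3,5], [2,4,5], [3,4,5]
  3-simplices (5): [1,2,3,4], [1,2,3,5], [1,2,4,5], [1,3,4,5], [2,3,4,5]

so the chain groups are C_0 ≅ Z^5, C_1 ≅ Z^10, C_2 ≅ Z^10, C_3 ≅ Z^5.

∂_1: C_1 → C_0 is given by ∂[p,q] = [q] − [p]. For instance
  ∂[4,5] = [5] − [4].
The resulting 5×10 matrix has rank 4, and its Smith normal form has invariant factors (1,1,1,1).

∂_2: C_2 → C_1 acts by ∂[p,q,r] = [q,r] − [p,r] + [p,q]. For instance
  ∂[2,4,5] = [4,5] − [2,5] + [2,4],
  ∂[1,2,5] = [2,5] − [1,5] + [1,2].
As a 10×10 matrix over Z this has rank 6, with invariant factors (1,1,1,1,1,1).

∂_3: C_3 → C_2 sends each 3-simplex σ to the alternating sum Σ_i (−1)^i (σ with its i-th vertex removed). For instance
  ∂[1,2,3,5] = [2,3,5] − [1,3,5] + [1,2,5] − [1,2,3],
  ∂[2,3,4,5] = [3,4,5] − [2,4,5] + [2,3,5] − [2,3,4].
The resulting 10×5 matrix has rank 4, and its Smith normal form has invariant factors (1,1,1,1).

Now H_k = ker ∂_k / im ∂_{k+1}, so:

  H_0: rank C_0 − rank ∂_1 = 5 − 4 = 1, and the invariant factors of ∂_1 are all 1, so H_0 ≅ Z.
  H_1: rank ker ∂_1 − rank ∂_2 = (10 − 4) − 6 = 0, and the invariant factors of ∂_2 are all 1, so H_1 ≅ 0.
  H_2: rank ker ∂_2 − rank ∂_3 = (10 − 6) − 4 = 0, and the invariant factors of ∂_3 are all 1, so H_2 ≅ 0.
  H_3: rank ker ∂_3 − rank ∂_4 = (5 − 4) − 0 = 1, and there is no ∂_4, so H_3 ≅ Z.

H_0 = Z,  H_1 = 0,  H_2 = 0,  H_3 = Z.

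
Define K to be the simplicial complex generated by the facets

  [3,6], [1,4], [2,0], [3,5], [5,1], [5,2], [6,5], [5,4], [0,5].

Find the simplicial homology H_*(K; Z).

H_0 = Z,  H_1 = Z^3.

Fix the vertex order 0 < 1 < 2 < 3 < 4 < 5 < 6 and write every simplex with vertices in increasing order. Then dim K = 1 and the simplices of K are:

  0-simplices (7): [0], [1], [2], [3], [4], [5], [6]
  1-simplices (9): [0,2], [0,5], [1,4], [1,5], [2,5], [3,5], [3,6], [4,5], [5,6]

so the chain groups are C_0 ≅ Z^7, C_1 ≅ Z^9.

The boundary map ∂_1: C_1 → C_0 is given by ∂[p,q] = [q] − [p]. For instance
  ∂[0,2] = [2] − [0].
The resulting 7×9 matrix has rank 6, and its Smith normal form has invariant factors (1,1,1,1,1,1).

Now H_k = ker ∂_k / im ∂_{k+1}, so:

  H_0: rank C_0 − rank ∂_1 = 7 − 6 = 1, and the invariant factors of ∂_1 are all 1, so H_0 ≅ Z.
  H_1: rank ker ∂_1 − rank ∂_2 = (9 − 6) − 0 = 3, and there is no ∂_2, so H_1 ≅ Z^3.

As a check, the Euler characteristic is 7 − 9 = -2, which agrees with 1 − 3 = -2.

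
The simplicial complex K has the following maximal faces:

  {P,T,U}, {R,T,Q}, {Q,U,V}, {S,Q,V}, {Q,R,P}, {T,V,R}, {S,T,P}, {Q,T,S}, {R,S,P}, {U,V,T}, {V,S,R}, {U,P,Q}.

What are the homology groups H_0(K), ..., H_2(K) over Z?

H_0 ≅ Z,  H_1 ≅ Z/2,  H_2 = 0.

K has 7 vertices, 18 edges, 12 triangles.
rank ∂_0 = 0, rank ∂_1 = 6 ⇒ b_0 = 7 − 0 − 6 = 1; all invariant factors of ∂_1 are 1 so no torsion. So H_0 ≅ Z.
rank ∂_1 = 6, rank ∂_2 = 12 ⇒ b_1 = 18 − 6 − 12 = 0; ∂_2 has invariant factor(s) [2] giving torsion. So H_1 ≅ Z/2.
rank ∂_2 = 12, rank ∂_3 = 0 ⇒ b_2 = 12 − 12 − 0 = 0. So H_2 ≅ 0.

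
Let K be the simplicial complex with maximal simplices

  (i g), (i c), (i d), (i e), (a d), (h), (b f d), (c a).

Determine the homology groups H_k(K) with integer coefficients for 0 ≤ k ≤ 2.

H_0 ≅ Z^2,  H_1 ≅ Z,  H_2 = 0.

Take the total order a < b < c < d < e < f < g < h < i on the vertex set. Then K (dimension 2) consists of the simplices:

  0-simplices (9): a, b, c, d, e, f, g, h, i
  1-simplices (9): ac, ad, bd, bf, ci, df, di, ei, gi
  2-simplices (1): bdf

Hence C_0 ≅ Z^9, C_1 ≅ Z^9, C_2 ≅ Z^1.

∂_1: C_1 → C_0 is given by ∂[p,q] = [q] − [p]. For instance
  ∂ei = i − e.
This gives a 9×9 integer matrix of rank 7; reducing to Smith normal form yields diagonal entries (1,1,1,1,1,1,1).

∂_2: C_2 → C_1 maps a triangle to the signed sum of its edges. For instance
  ∂bdf = df − bf + bd.
As a 9×1 matrix over Z this has rank 1, with invariant factors (1).

From H_k ≅ ker(∂_k) / im(∂_{k+1}) we obtain:

  H_0: rank C_0 − rank ∂_1 = 9 − 7 = 2, and the invariant factors of ∂_1 are all 1, so H_0 = Z^2.
  H_1: rank ker ∂_1 − rank ∂_2 = (9 − 7) − 1 = 1, and the invariant factors of ∂_2 are all 1, so H_1 = Z.
  H_2: rank ker ∂_2 − rank ∂_3 = (1 − 1) − 0 = 0, and there is no ∂_3, so H_2 = 0.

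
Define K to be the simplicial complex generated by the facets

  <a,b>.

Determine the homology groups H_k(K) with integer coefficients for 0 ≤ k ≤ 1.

We work with the vertex ordering a < b. The simplices of K, each written with vertices in increasing order, are:

  0-simplices (2): a, b
  1-simplices (1): ab

Hence C_0 ≅ Z^2, C_1 ≅ Z^1.

The boundary map ∂_1: C_1 → C_0 is given by ∂[p,q] = [q] − [p].
The 2×1 boundary matrix has rank 1 and Smith normal form diag(1).

Reading off H_k = ker ∂_k / im ∂_{k+1}:

  H_0: rank C_0 − rank ∂_1 = 2 − 1 = 1, and the invariant factors of ∂_1 are all 1, so H_0 ≅ Z.
  H_1: rank ker ∂_1 − rank ∂_2 = (1 − 1) − 0 = 0, and there is no ∂_2, so H_1 ≅ 0.

H_0 ≅ Z,  H_1 = 0.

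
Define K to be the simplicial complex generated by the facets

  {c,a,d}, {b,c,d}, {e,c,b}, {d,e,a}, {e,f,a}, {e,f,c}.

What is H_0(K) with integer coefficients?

H_0 = Z.

Fix the vertex order a < b < c < d < e < f and write every simplex with vertices in increasing order. Then dim K = 2 and the simplices of K are:

  0-simplices (6): a, b, c, d, e, f
  1-simplices (12): ac, ad, ae, af, bc, bd, be, cd, ce, cf, de, ef
  2-simplices (6): acd, ade, aef, bcd, bce, cef

so the chain groups are C_0 ≅ Z^6, C_1 ≅ Z^12, C_2 ≅ Z^6.

Boundary ∂_1: C_1 → C_0 maps an edge to its endpoints' difference, ∂[p,q] = q − p. For instance
  ∂ae = e − a.
As a 6×12 matrix over Z this has rank 5, with invariant factors (1,1,1,1,1).

∂_2: C_2 → C_1 sends each 2-simplex [p,q,r] to [q,r] − [p,r] + [p,q]. For instance
  ∂bce = ce − be + bc,
  ∂acd = cd − ad + ac.
This gives a 12×6 integer matrix of rank 6; reducing to Smith normal form yields diagonal entries (1,1,1,1,1,1).

Computing H_k = (kernel of ∂_k) / (image of ∂_{k+1}):

  H_0: rank C_0 − rank ∂_1 = 6 − 5 = 1, and the invariant factors of ∂_1 are all 1, so H_0 ≅ Z.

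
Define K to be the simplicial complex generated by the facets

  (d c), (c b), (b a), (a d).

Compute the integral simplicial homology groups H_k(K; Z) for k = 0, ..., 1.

We work with the vertex ordering a < b < c < d. The simplices of K, each written with vertices in increasing order, are:

  0-simplices (4): a, b, c, d
  1-simplices (4): ab, ad, bc, cd

Hence C_0 ≅ Z^4, C_1 ≅ Z^4.

The boundary map ∂_1: C_1 → C_0 sends each edge [p,q] (with p < q) to q − p. For instance
  ∂ab = b − a.
This gives a 4×4 integer matrix of rank 3; reducing to Smith normal form yields diagonal entries (1,1,1).

Reading off H_k = ker ∂_k / im ∂_{k+1}:

  H_0: rank C_0 − rank ∂_1 = 4 − 3 = 1, and the invariant factors of ∂_1 are all 1, so H_0 = Z.
  H_1: rank ker ∂_1 − rank ∂_2 = (4 − 3) − 0 = 1, and there is no ∂_2, so H_1 = Z.

As a check, the Euler characteristic is 4 − 4 = 0, which agrees with 1 − 1 = 0.
(K is a triangulation of the circle S^1.)

H_0 = Z,  H_1 = Z.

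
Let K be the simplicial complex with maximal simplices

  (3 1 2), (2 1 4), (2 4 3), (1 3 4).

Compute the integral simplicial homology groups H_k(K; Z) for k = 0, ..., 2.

We work with the vertex ordering 1 < 2 < 3 < 4. The simplices of K, each written with vertices in increasing order, are:

  0-simplices (4): [1], [2], [3], [4]
  1-simplices (6): [1,2], [1,3], [1,4], [2,3], [2,4], [3,4]
  2-simplices (4): [1,2,3], [1,2,4], [1,3,4], [2,3,4]

so the chain groups are C_0 ≅ Z^4, C_1 ≅ Z^6, C_2 ≅ Z^4.

The boundary map ∂_1: C_1 → C_0 is given by ∂[p,q] = [q] − [p]. For instance
  ∂[3,4] = [4] − [3].
The 4×6 boundary matrix has rank 3 and Smith normal form diag(1,1,1).

Boundary ∂_2: C_2 → C_1 maps a triangle to the signed sum of its edges. For instance
  ∂[1,2,4] = [2,4] − [1,4] + [1,2],
  ∂[2,3,4] = [3,4] − [2,4] + [2,3].
This gives a 6×4 integer matrix of rank 3; reducing to Smith normal form yields diagonal entries (1,1,1).

Reading off H_k = ker ∂_k / im ∂_{k+1}:

  H_0: rank C_0 − rank ∂_1 = 4 − 3 = 1, and the invariant factors of ∂_1 are all 1, so H_0 ≅ Z.
  H_1: rank ker ∂_1 − rank ∂_2 = (6 − 3) − 3 = 0, and the invariant factors of ∂_2 are all 1, so H_1 ≅ 0.
  H_2: rank ker ∂_2 − rank ∂_3 = (4 − 3) − 0 = 1, and there is no ∂_3, so H_2 ≅ Z.

(K is a triangulation of the 2-sphere S^2.)

H_0 ≅ Z,  H_1 = 0,  H_2 ≅ Z.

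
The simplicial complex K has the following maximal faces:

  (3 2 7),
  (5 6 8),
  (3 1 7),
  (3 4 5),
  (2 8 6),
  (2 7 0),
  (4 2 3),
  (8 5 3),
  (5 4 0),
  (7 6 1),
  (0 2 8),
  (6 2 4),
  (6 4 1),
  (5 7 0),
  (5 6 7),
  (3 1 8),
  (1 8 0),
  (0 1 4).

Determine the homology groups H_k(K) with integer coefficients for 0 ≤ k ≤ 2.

Order the vertices as 0 < 1 < 2 < 3 < 4 < 5 < 6 < 7 < 8. Listing each simplex with vertices in this order, K has dimension 2 with simplices:

  0-simplices (9): [0], [1], [2], [3], [4], [5], [6], [7], [8]
  1-simplices (27): (27 of them)
  2-simplices (18): [0,1,4], [0,1,8], [0,2,7], [0,2,8], [0,4,5], [0,5,7], [1,3,7], [1,3,8], [1,4,6], [1,6,7], [2,3,4], [2,3,7], [2,4,6], [2,6,8], [3,4,5], [3,5,8], [5,6,7], [5,6,8]

Hence C_0 ≅ Z^9, C_1 ≅ Z^27, C_2 ≅ Z^18.

∂_1: C_1 → C_0 maps an edge to its endpoints' difference, ∂[p,q] = q − p.
The 9×27 boundary matrix has rank 8 and Smith normal form diag(1,1,1,1,1,1,1,1).

Boundary ∂_2: C_2 → C_1 maps a triangle to the signed sum of its edges. For instance
  ∂[0,2,8] = [2,8] − [0,8] + [0,2],
  ∂[2,6,8] = [6,8] − [2,8] + [2,6].
The 27×18 boundary matrix has rank 17 and Smith normal form diag(1,1,1,1,1,1,1,1,1,1,1,1,1,1,1,1,1).

From H_k ≅ ker(∂_k) / im(∂_{k+1}) we obtain:

  H_0: rank C_0 − rank ∂_1 = 9 − 8 = 1, and the invariant factors of ∂_1 are all 1, so H_0 ≅ Z.
  H_1: rank ker ∂_1 − rank ∂_2 = (27 − 8) − 17 = 2, and the invariant factors of ∂_2 are all 1, so H_1 ≅ Z^2.
  H_2: rank ker ∂_2 − rank ∂_3 = (18 − 17) − 0 = 1, and there is no ∂_3, so H_2 ≅ Z.

As a check, the Euler characteristic is 9 − 27 + 18 = 0, which agrees with 1 − 2 + 1 = 0.
(K is a triangulation of the torus T^2.)

H_0 = Z,  H_1 = Z^2,  H_2 = Z.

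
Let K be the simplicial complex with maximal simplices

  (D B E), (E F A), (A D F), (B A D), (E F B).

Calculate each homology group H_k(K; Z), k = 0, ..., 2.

H_0 ≅ Z,  H_1 ≅ Z,  H_2 = 0.

K has 5 vertices, 10 edges, 5 triangles.
rank ∂_0 = 0, rank ∂_1 = 4 ⇒ b_0 = 5 − 0 − 4 = 1; all invariant factors of ∂_1 are 1 so no torsion. So H_0 ≅ Z.
rank ∂_1 = 4, rank ∂_2 = 5 ⇒ b_1 = 10 − 4 − 5 = 1; all invariant factors of ∂_2 are 1 so no torsion. So H_1 ≅ Z.
rank ∂_2 = 5, rank ∂_3 = 0 ⇒ b_2 = 5 − 5 − 0 = 0. So H_2 ≅ 0.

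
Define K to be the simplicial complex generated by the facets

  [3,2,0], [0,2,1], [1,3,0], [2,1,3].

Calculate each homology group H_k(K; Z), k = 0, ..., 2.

Order the vertices as 0 < 1 < 2 < 3. Listing each simplex with vertices in this order, K has dimension 2 with simplices:

  0-simplices (4): [0], [1], [2], [3]
  1-simplices (6): [0,1], [0,2], [0,3], [1,2], [1,3], [2,3]
  2-simplices (4): [0,1,2], [0,1,3], [0,2,3], [1,2,3]

giving chain groups C_0 ≅ Z^4, C_1 ≅ Z^6, C_2 ≅ Z^4.

∂_1: C_1 → C_0 maps an edge to its endpoints' difference, ∂[p,q] = q − p. For instance
  ∂[2,3] = [3] − [2].
This gives a 4×6 integer matrix of rank 3; reducing to Smith normal form yields diagonal entries (1,1,1).

The boundary map ∂_2: C_2 → C_1 acts by ∂[p,q,r] = [q,r] − [p,r] + [p,q]. For instance
  ∂[1,2,3] = [2,3] − [1,3] + [1,2],
  ∂[0,1,3] = [1,3] − [0,3] + [0,1].
The 6×4 boundary matrix has rank 3 and Smith normal form diag(1,1,1).

From H_k ≅ ker(∂_k) / im(∂_{k+1}) we obtain:

  H_0: rank C_0 − rank ∂_1 = 4 − 3 = 1, and the invariant factors of ∂_1 are all 1, so H_0 ≅ Z.
  H_1: rank ker ∂_1 − rank ∂_2 = (6 − 3) − 3 = 0, and the invariant factors of ∂_2 are all 1, so H_1 ≅ 0.
  H_2: rank ker ∂_2 − rank ∂_3 = (4 − 3) − 0 = 1, and there is no ∂_3, so H_2 ≅ Z.

H_0 ≅ Z,  H_1 = 0,  H_2 ≅ Z.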